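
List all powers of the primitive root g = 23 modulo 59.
23^1, 23^2, ..., 23^{58} mod 59: [23, 57, 13, 4, 33, 51, 52, 16, 14, 27, 31, 5, 56, 49, 6, 20, 47, 19, 24, 21, 11, 17, 37, 25, 44, 9, 30, 41, 58, 36, 2, 46, 55, 26, 8, 7, 43, 45, 32, 28, 54, 3, 10, 53, 39, 12, 40, 35, 38, 48, 42, 22, 34, 15, 50, 29, 18, 1]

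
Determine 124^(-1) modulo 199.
Since 199 is prime, by Fermat 124^(-1) ≡ 124^{197} ≡ 130 (mod 199). Verify: 124 × 130 = 16120 ≡ 1 (mod 199)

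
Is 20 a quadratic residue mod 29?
By Euler's criterion: 20^{14} ≡ 1 mod 29. Since this equals 1, 20 is a QR.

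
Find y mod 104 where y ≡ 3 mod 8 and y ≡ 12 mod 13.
M = 8 × 13 = 104. M₁ = 13, y₁ ≡ 5 mod 8. M₂ = 8, y₂ ≡ 5 mod 13. y = 3×13×5 + 12×8×5 ≡ 51 mod 104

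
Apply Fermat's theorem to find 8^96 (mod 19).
By Fermat: 8^{18} ≡ 1 (mod 19). 96 = 5×18 + 6. So 8^{96} ≡ 8^{6} ≡ 1 (mod 19)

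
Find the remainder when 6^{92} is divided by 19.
By Fermat: 6^{18} ≡ 1 mod 19. 92 = 5×18 + 2. So 6^{92} ≡ 6^{2} ≡ 17 mod 19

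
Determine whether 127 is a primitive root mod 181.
ord_181(127) divides 180. For each prime q|180: 127^{90}≡180, 127^{60}≡48, 127^{36}≡135, none ≡ 1. So 127 has order 180 and is a primitive root mod 181.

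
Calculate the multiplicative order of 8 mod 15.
Powers of 8 mod 15: 8^1≡8, 8^2≡4, 8^3≡2, 8^4≡1. ord_15(8) = 4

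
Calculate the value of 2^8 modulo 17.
By repeated squaring mod 17: 2^{1}≡2, 2^{2}≡4, 2^{4}≡16, 2^{8}≡1. So 2^{8} ≡ 1 mod 17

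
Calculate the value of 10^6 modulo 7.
Using Fermat: 10^{6} ≡ 1 (mod 7). 6 ≡ 0 (mod 6). So 10^{6} ≡ 10^{0} ≡ 1 (mod 7)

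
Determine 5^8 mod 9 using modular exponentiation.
By repeated squaring mod 9: 5^{1}≡5, 5^{2}≡7, 5^{4}≡4, 5^{8}≡7. So 5^{8} ≡ 7 mod 9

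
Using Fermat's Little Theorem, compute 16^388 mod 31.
By Fermat: 16^{30} ≡ 1 mod 31. 388 ≡ 28 mod 30. So 16^{388} ≡ 16^{28} ≡ 4 mod 31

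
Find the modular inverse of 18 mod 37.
Since 37 is prime, by Fermat 18^(-1) ≡ 18^{35} ≡ 35 mod 37. Verify: 18 × 35 = 630 ≡ 1 mod 37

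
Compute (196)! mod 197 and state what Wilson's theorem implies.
(196)! mod 197 = 196. Since this equals -1 mod 197, Wilson confirms 197 is prime.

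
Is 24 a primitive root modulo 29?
24^{7} ≡ 1 mod 29 and 7 < 28, so ord_29(24) = 7 ≠ 28 and 24 is not a primitive root.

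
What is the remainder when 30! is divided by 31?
By Wilson's theorem, (30)! ≡ -1 ≡ 30 (mod 31)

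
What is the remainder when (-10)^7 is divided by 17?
By repeated squaring mod 17: (-10)^{1}≡7, (-10)^{2}≡15, (-10)^{4}≡4. Then (-10)^{7} = (-10)^{4+2+1} ≡ 4 × 15 × 7 ≡ 12 mod 17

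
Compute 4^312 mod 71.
Using Fermat: 4^{70} ≡ 1 (mod 71). 312 ≡ 32 (mod 70). So 4^{312} ≡ 4^{32} ≡ 10 (mod 71)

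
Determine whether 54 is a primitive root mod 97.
54^{24} ≡ 1 (mod 97) and 24 < 96, so ord_97(54) = 24 ≠ 96 and 54 is not a primitive root.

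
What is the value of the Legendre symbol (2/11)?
(2/11) = 2^{5} mod 11 = -1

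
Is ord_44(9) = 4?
Powers of 9 mod 44: 9^1≡9, 9^2≡37, 9^3≡25, 9^4≡5, 9^5≡1. 9^4≡5≢1, so ord ≠ 4. No, the actual order is 5.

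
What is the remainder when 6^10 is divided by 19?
By repeated squaring mod 19: 6^{1}≡6, 6^{2}≡17, 6^{4}≡4, 6^{8}≡16. Then 6^{10} = 6^{8+2} ≡ 16 × 17 ≡ 6 mod 19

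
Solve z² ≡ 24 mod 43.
The square roots of 24 mod 43 are 14 and 29. Verify: 14² = 196 ≡ 24 mod 43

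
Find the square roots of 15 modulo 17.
The square roots of 15 mod 17 are 7 and 10. Verify: 7² = 49 ≡ 15 (mod 17)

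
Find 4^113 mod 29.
Using Fermat: 4^{28} ≡ 1 mod 29. 113 ≡ 1 mod 28. So 4^{113} ≡ 4^{1} ≡ 4 mod 29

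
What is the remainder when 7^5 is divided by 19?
By repeated squaring (mod 19): 7^{1}≡7, 7^{2}≡11, 7^{4}≡7. Then 7^{5} = 7^{4+1} ≡ 7 × 7 ≡ 11 (mod 19)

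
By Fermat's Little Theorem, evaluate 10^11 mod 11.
By Fermat: 10^{10} ≡ 1 mod 11. So 10^{11} = 10^{10} · 10^{1} ≡ 10^{1} ≡ 10 mod 11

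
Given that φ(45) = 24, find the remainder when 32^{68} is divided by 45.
By Euler: 32^{24} ≡ 1 mod 45 since gcd(32, 45) = 1. 68 = 2×24 + 20. So 32^{68} ≡ 32^{20} ≡ 16 mod 45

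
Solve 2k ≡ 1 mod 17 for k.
Since 17 is prime, by Fermat 2^(-1) ≡ 2^{15} ≡ 9 mod 17. Verify: 2 × 9 = 18 ≡ 1 mod 17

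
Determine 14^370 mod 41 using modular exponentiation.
Using Fermat: 14^{40} ≡ 1 (mod 41). 370 ≡ 10 (mod 40). So 14^{370} ≡ 14^{10} ≡ 32 (mod 41)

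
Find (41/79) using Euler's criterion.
(41/79) = 41^{39} mod 79 = -1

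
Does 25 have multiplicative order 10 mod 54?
Powers of 25 mod 54: 25^1≡25, 25^2≡31, 25^3≡19, 25^4≡43, 25^5≡49, 25^6≡37, 25^7≡7, 25^8≡13, 25^9≡1. Already 25^9≡1, so the order is 9 < 10. No, the actual order is 9.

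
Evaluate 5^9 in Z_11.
By repeated squaring (mod 11): 5^{1}≡5, 5^{2}≡3, 5^{4}≡9, 5^{8}≡4. Then 5^{9} = 5^{8+1} ≡ 4 × 5 ≡ 9 (mod 11)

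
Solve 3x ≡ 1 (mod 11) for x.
Since 11 is prime, by Fermat 3^(-1) ≡ 3^{9} ≡ 4 (mod 11). Verify: 3 × 4 = 12 ≡ 1 (mod 11)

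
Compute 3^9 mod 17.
By repeated squaring mod 17: 3^{1}≡3, 3^{2}≡9, 3^{4}≡13, 3^{8}≡16. Then 3^{9} = 3^{8+1} ≡ 16 × 3 ≡ 14 mod 17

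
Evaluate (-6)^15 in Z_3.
By repeated squaring mod 3: (-6)^{1}≡0, (-6)^{2}≡0, (-6)^{4}≡0, (-6)^{8}≡0. Then (-6)^{15} = (-6)^{8+4+2+1} ≡ 0 × 0 × 0 × 0 ≡ 0 mod 3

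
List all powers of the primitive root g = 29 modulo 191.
29^1, 29^2, ..., 29^{190} mod 191: [29, 77, 132, 8, 41, 43, 101, 64, 137, 153, 44, 130, 141, 78, 161, 85, 173, 51, 142, 107, 47, 26, 181, 92, 185, 17, 111, 163, 143, 136, 124, 158, 189, 133, 37, 118, 175, 109, 105, 180, 63, 108, 76, 103, 122, 100, 35, 60, 21, 36, 89, 98, 168, 97, 139, 20, 7, 12, 157, 160, 56, 96, 110, 134, 66, 4, 116, 117, 146, 32, 164, 172, 22, 65, 166, 39, 176, 138, 182, 121, 71, 149, 119, 13, 186, 46, 188, 104, 151, 177, 167, 68, 62, 79, 190, 162, 114, 59, 183, 150, 148, 90, 127, 54, 38, 147, 61, 50, 113, 30, 106, 18, 140, 49, 84, 144, 165, 10, 99, 6, 174, 80, 28, 48, 55, 67, 33, 2, 58, 154, 73, 16, 82, 86, 11, 128, 83, 115, 88, 69, 91, 156, 131, 170, 155, 102, 93, 23, 94, 52, 171, 184, 179, 34, 31, 135, 95, 81, 57, 125, 187, 75, 74, 45, 159, 27, 19, 169, 126, 25, 152, 15, 53, 9, 70, 120, 42, 72, 178, 5, 145, 3, 87, 40, 14, 24, 123, 129, 112, 1]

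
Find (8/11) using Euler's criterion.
(8/11) = 8^{5} mod 11 = -1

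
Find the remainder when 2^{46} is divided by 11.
By Fermat: 2^{10} ≡ 1 mod 11. 46 = 4×10 + 6. So 2^{46} ≡ 2^{6} ≡ 9 mod 11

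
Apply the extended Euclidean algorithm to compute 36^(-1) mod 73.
Extended GCD: 36(-2) + 73(1) = 1. So 36^(-1) ≡ -2 ≡ 71 (mod 73). Verify: 36 × 71 = 2556 ≡ 1 (mod 73)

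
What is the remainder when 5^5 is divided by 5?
By repeated squaring mod 5: 5^{1}≡0, 5^{2}≡0, 5^{4}≡0. Then 5^{5} = 5^{4+1} ≡ 0 × 0 ≡ 0 mod 5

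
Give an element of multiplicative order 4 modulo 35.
8 has order 4 mod 35 since 8^{4} ≡ 1 mod 35 and no smaller power works.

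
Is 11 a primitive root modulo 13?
ord_13(11) divides 12. For each prime q|12: 11^{6}≡12, 11^{4}≡3, none ≡ 1. So 11 has order 12 and is a primitive root mod 13.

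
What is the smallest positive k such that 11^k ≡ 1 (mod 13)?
Powers of 11 mod 13: 11^1≡11, 11^2≡4, 11^3≡5, 11^4≡3, 11^5≡7, 11^6≡12, 11^7≡2, 11^8≡9, 11^9≡8, 11^10≡10, 11^11≡6, 11^12≡1. Order = 12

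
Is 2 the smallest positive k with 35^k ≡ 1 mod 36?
Powers of 35 mod 36: 35^1≡35, 35^2≡1. First k with 35^k≡1 is k=2. Yes, ord_36(35) = 2.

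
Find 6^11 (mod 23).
By repeated squaring (mod 23): 6^{1}≡6, 6^{2}≡13, 6^{4}≡8, 6^{8}≡18. Then 6^{11} = 6^{8+2+1} ≡ 18 × 13 × 6 ≡ 1 (mod 23)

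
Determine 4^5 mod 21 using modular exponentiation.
By repeated squaring (mod 21): 4^{1}≡4, 4^{2}≡16, 4^{4}≡4. Then 4^{5} = 4^{4+1} ≡ 4 × 4 ≡ 16 (mod 21)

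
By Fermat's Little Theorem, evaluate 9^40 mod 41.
By Fermat's Little Theorem, 9^{40} ≡ 1 (mod 41) since 41 is prime and gcd(9, 41) = 1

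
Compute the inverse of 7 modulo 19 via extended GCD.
Extended GCD: 7(-8) + 19(3) = 1. So 7^(-1) ≡ -8 ≡ 11 mod 19. Verify: 7 × 11 = 77 ≡ 1 mod 19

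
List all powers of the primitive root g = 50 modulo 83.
50^1, 50^2, ..., 50^{82} mod 83: [50, 10, 2, 17, 20, 4, 34, 40, 8, 68, 80, 16, 53, 77, 32, 23, 71, 64, 46, 59, 45, 9, 35, 7, 18, 70, 14, 36, 57, 28, 72, 31, 56, 61, 62, 29, 39, 41, 58, 78, 82, 33, 73, 81, 66, 63, 79, 49, 43, 75, 15, 3, 67, 30, 6, 51, 60, 12, 19, 37, 24, 38, 74, 48, 76, 65, 13, 69, 47, 26, 55, 11, 52, 27, 22, 21, 54, 44, 42, 25, 5, 1]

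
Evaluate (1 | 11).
(1/11) = 1^{5} mod 11 = 1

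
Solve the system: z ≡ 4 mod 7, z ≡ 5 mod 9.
M = 7 × 9 = 63. M₁ = 9, y₁ ≡ 4 mod 7. M₂ = 7, y₂ ≡ 4 mod 9. z = 4×9×4 + 5×7×4 ≡ 32 mod 63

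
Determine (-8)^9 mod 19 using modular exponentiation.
By repeated squaring mod 19: (-8)^{1}≡11, (-8)^{2}≡7, (-8)^{4}≡11, (-8)^{8}≡7. Then (-8)^{9} = (-8)^{8+1} ≡ 7 × 11 ≡ 1 mod 19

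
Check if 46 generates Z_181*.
46^{10} ≡ 1 mod 181 and 10 < 180, so ord_181(46) = 10 ≠ 180 and 46 is not a primitive root.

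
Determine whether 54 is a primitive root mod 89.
ord_89(54) divides 88. For each prime q|88: 54^{44}≡88, 54^{8}≡16, none ≡ 1. So 54 has order 88 and is a primitive root mod 89.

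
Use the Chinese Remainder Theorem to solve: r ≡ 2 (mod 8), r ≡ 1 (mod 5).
M = 8 × 5 = 40. M₁ = 5, y₁ ≡ 5 (mod 8). M₂ = 8, y₂ ≡ 2 (mod 5). r = 2×5×5 + 1×8×2 ≡ 26 (mod 40)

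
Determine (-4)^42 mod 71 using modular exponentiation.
By repeated squaring (mod 71): (-4)^{1}≡67, (-4)^{2}≡16, (-4)^{4}≡43, (-4)^{8}≡3, (-4)^{16}≡9, (-4)^{32}≡10. Then (-4)^{42} = (-4)^{32+8+2} ≡ 10 × 3 × 16 ≡ 54 (mod 71)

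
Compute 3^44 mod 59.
By repeated squaring mod 59: 3^{1}≡3, 3^{2}≡9, 3^{4}≡22, 3^{8}≡12, 3^{16}≡26, 3^{32}≡27. Then 3^{44} = 3^{32+8+4} ≡ 27 × 12 × 22 ≡ 48 mod 59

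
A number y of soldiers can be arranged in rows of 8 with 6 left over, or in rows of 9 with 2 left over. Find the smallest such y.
M = 8 × 9 = 72. M₁ = 9, y₁ ≡ 1 mod 8. M₂ = 8, y₂ ≡ 8 mod 9. y = 6×9×1 + 2×8×8 ≡ 38 mod 72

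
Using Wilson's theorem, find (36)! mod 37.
By Wilson's theorem, (36)! ≡ -1 ≡ 36 mod 37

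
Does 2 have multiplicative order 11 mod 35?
Powers of 2 mod 35: 2^1≡2, 2^2≡4, 2^3≡8, 2^4≡16, 2^5≡32, 2^6≡29, 2^7≡23, 2^8≡11, 2^9≡22, 2^10≡9, 2^11≡18, 2^12≡1. 2^11≡18≢1, so ord ≠ 11. No, the actual order is 12.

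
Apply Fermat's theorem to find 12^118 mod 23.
By Fermat: 12^{22} ≡ 1 mod 23. 118 = 5×22 + 8. So 12^{118} ≡ 12^{8} ≡ 8 mod 23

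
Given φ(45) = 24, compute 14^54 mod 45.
By Euler: 14^{24} ≡ 1 (mod 45) since gcd(14, 45) = 1. 54 = 2×24 + 6. So 14^{54} ≡ 14^{6} ≡ 1 (mod 45)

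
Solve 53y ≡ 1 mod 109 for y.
Since 109 is prime, by Fermat 53^(-1) ≡ 53^{107} ≡ 72 mod 109. Verify: 53 × 72 = 3816 ≡ 1 mod 109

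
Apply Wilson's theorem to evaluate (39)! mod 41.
(40)! = (39)! × (40) ≡ -1 mod 41. So (39)! ≡ -1 × (40)^(-1) ≡ (-1)×(-1) = 1 mod 41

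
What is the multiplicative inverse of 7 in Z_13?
Since 13 is prime, by Fermat 7^(-1) ≡ 7^{11} ≡ 2 mod 13. Verify: 7 × 2 = 14 ≡ 1 mod 13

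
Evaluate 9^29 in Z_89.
By repeated squaring (mod 89): 9^{1}≡9, 9^{2}≡81, 9^{4}≡64, 9^{8}≡2, 9^{16}≡4. Then 9^{29} = 9^{16+8+4+1} ≡ 4 × 2 × 64 × 9 ≡ 69 (mod 89)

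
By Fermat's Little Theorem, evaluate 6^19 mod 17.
By Fermat: 6^{16} ≡ 1 mod 17. So 6^{19} = 6^{16} · 6^{3} ≡ 6^{3} ≡ 12 mod 17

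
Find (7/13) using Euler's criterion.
(7/13) = 7^{6} mod 13 = -1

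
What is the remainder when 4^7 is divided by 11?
By repeated squaring mod 11: 4^{1}≡4, 4^{2}≡5, 4^{4}≡3. Then 4^{7} = 4^{4+2+1} ≡ 3 × 5 × 4 ≡ 5 mod 11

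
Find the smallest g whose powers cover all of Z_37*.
g = 2. Powers: [2, 4, 8, 16, 32, 27, 17, 34, 31, 25, ...] generates all 36 non-zero residues.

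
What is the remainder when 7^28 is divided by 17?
Using Fermat: 7^{16} ≡ 1 mod 17. 28 ≡ 12 mod 16. So 7^{28} ≡ 7^{12} ≡ 13 mod 17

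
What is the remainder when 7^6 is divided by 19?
By repeated squaring mod 19: 7^{1}≡7, 7^{2}≡11, 7^{4}≡7. Then 7^{6} = 7^{4+2} ≡ 7 × 11 ≡ 1 mod 19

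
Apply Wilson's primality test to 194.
(193)! mod 194 = 0. Since 0 ≢ -1 (mod 194), 194 is not prime.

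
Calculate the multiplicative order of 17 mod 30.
Powers of 17 mod 30: 17^1≡17, 17^2≡19, 17^3≡23, 17^4≡1. ord_30(17) = 4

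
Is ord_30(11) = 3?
Powers of 11 mod 30: 11^1≡11, 11^2≡1. Already 11^2≡1, so the order is 2 < 3. No, the actual order is 2.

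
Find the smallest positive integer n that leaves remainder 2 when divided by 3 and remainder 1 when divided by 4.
M = 3 × 4 = 12. M₁ = 4, y₁ ≡ 1 (mod 3). M₂ = 3, y₂ ≡ 3 (mod 4). n = 2×4×1 + 1×3×3 ≡ 5 (mod 12)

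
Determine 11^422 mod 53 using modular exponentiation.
Using Fermat: 11^{52} ≡ 1 mod 53. 422 ≡ 6 mod 52. So 11^{422} ≡ 11^{6} ≡ 36 mod 53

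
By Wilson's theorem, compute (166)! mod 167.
By Wilson's theorem, (166)! ≡ -1 ≡ 166 mod 167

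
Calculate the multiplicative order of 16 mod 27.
Powers of 16 mod 27: 16^1≡16, 16^2≡13, 16^3≡19, 16^4≡7, 16^5≡4, 16^6≡10, 16^7≡25, 16^8≡22, 16^9≡1. ord_27(16) = 9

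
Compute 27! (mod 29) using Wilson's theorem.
(28)! = (27)! × (28) ≡ -1 (mod 29). So (27)! ≡ -1 × (28)^(-1) ≡ (-1)×(-1) = 1 (mod 29)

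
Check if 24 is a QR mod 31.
By Euler's criterion: 24^{15} ≡ 30 mod 31. Since this equals -1 (≡ 30), 24 is not a QR.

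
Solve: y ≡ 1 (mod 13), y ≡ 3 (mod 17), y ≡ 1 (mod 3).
M = 13 × 17 × 3 = 663. M₁ = 51, y₁ ≡ 12 (mod 13). M₂ = 39, y₂ ≡ 7 (mod 17). M₃ = 221, y₃ ≡ 2 (mod 3). y = 1×51×12 + 3×39×7 + 1×221×2 ≡ 547 (mod 663)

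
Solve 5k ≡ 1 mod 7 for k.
Since 7 is prime, by Fermat 5^(-1) ≡ 5^{5} ≡ 3 mod 7. Verify: 5 × 3 = 15 ≡ 1 mod 7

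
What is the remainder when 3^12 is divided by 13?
Using Fermat: 3^{12} ≡ 1 (mod 13). 12 ≡ 0 (mod 12). So 3^{12} ≡ 3^{0} ≡ 1 (mod 13)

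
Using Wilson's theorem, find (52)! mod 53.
By Wilson's theorem, (52)! ≡ -1 ≡ 52 mod 53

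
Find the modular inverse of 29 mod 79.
Since 79 is prime, by Fermat 29^(-1) ≡ 29^{77} ≡ 30 (mod 79). Verify: 29 × 30 = 870 ≡ 1 (mod 79)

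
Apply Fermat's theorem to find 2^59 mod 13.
By Fermat: 2^{12} ≡ 1 mod 13. 59 = 4×12 + 11. So 2^{59} ≡ 2^{11} ≡ 7 mod 13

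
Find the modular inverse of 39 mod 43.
Since 43 is prime, by Fermat 39^(-1) ≡ 39^{41} ≡ 32 (mod 43). Verify: 39 × 32 = 1248 ≡ 1 (mod 43)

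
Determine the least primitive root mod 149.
g = 2. For each prime q|148: 2^{74}≡148, 2^{4}≡16, none ≡ 1, so ord_149(2) = 148 and 2 is a primitive root.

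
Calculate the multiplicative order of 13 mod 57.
Powers of 13 mod 57: 13^1≡13, 13^2≡55, 13^3≡31, 13^4≡4, 13^5≡52, 13^6≡49, 13^7≡10, 13^8≡16, 13^9≡37, 13^10≡25, 13^11≡40, 13^12≡7, 13^13≡34, 13^14≡43, 13^15≡46, 13^16≡28, 13^17≡22, 13^18≡1. So the order of 13 is 18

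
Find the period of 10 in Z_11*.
Powers of 10 mod 11: 10^1≡10, 10^2≡1. So the order of 10 is 2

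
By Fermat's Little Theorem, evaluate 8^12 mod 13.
By Fermat's Little Theorem, 8^{12} ≡ 1 mod 13 since 13 is prime and gcd(8, 13) = 1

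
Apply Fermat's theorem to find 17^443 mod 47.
By Fermat: 17^{46} ≡ 1 mod 47. 443 ≡ 29 mod 46. So 17^{443} ≡ 17^{29} ≡ 14 mod 47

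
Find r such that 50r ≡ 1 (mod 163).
Since 163 is prime, by Fermat 50^(-1) ≡ 50^{161} ≡ 75 (mod 163). Verify: 50 × 75 = 3750 ≡ 1 (mod 163)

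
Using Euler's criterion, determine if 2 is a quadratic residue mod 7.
By Euler's criterion: 2^{3} ≡ 1 mod 7. Since this equals 1, 2 is a QR.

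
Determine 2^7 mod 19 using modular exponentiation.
By repeated squaring mod 19: 2^{1}≡2, 2^{2}≡4, 2^{4}≡16. Then 2^{7} = 2^{4+2+1} ≡ 16 × 4 × 2 ≡ 14 mod 19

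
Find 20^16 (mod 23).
By repeated squaring (mod 23): 20^{1}≡20, 20^{2}≡9, 20^{4}≡12, 20^{8}≡6, 20^{16}≡13. So 20^{16} ≡ 13 (mod 23)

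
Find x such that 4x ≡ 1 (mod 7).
Since 7 is prime, by Fermat 4^(-1) ≡ 4^{5} ≡ 2 (mod 7). Verify: 4 × 2 = 8 ≡ 1 (mod 7)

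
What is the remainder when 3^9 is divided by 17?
By repeated squaring mod 17: 3^{1}≡3, 3^{2}≡9, 3^{4}≡13, 3^{8}≡16. Then 3^{9} = 3^{8+1} ≡ 16 × 3 ≡ 14 mod 17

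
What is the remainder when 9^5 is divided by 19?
By repeated squaring (mod 19): 9^{1}≡9, 9^{2}≡5, 9^{4}≡6. Then 9^{5} = 9^{4+1} ≡ 6 × 9 ≡ 16 (mod 19)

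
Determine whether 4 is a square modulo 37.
By Euler's criterion: 4^{18} ≡ 1 mod 37. Since this equals 1, 4 is a QR.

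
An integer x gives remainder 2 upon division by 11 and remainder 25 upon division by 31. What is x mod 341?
M = 11 × 31 = 341. M₁ = 31, y₁ ≡ 5 mod 11. M₂ = 11, y₂ ≡ 17 mod 31. x = 2×31×5 + 25×11×17 ≡ 211 mod 341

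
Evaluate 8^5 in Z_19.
By repeated squaring mod 19: 8^{1}≡8, 8^{2}≡7, 8^{4}≡11. Then 8^{5} = 8^{4+1} ≡ 11 × 8 ≡ 12 mod 19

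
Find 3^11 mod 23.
By repeated squaring mod 23: 3^{1}≡3, 3^{2}≡9, 3^{4}≡12, 3^{8}≡6. Then 3^{11} = 3^{8+2+1} ≡ 6 × 9 × 3 ≡ 1 mod 23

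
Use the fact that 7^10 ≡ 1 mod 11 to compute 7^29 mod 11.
By Fermat: 7^{10} ≡ 1 mod 11. 29 = 2×10 + 9. So 7^{29} ≡ 7^{9} ≡ 8 mod 11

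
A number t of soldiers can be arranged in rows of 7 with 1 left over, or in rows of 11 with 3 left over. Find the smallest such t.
M = 7 × 11 = 77. M₁ = 11, y₁ ≡ 2 mod 7. M₂ = 7, y₂ ≡ 8 mod 11. t = 1×11×2 + 3×7×8 ≡ 36 mod 77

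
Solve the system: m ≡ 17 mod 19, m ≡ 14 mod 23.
M = 19 × 23 = 437. M₁ = 23, y₁ ≡ 5 mod 19. M₂ = 19, y₂ ≡ 17 mod 23. m = 17×23×5 + 14×19×17 ≡ 359 mod 437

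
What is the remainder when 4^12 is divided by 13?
Using Fermat: 4^{12} ≡ 1 mod 13. 12 ≡ 0 mod 12. So 4^{12} ≡ 4^{0} ≡ 1 mod 13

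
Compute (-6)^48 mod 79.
By repeated squaring (mod 79): (-6)^{1}≡73, (-6)^{2}≡36, (-6)^{4}≡32, (-6)^{8}≡76, (-6)^{16}≡9, (-6)^{32}≡2. Then (-6)^{48} = (-6)^{32+16} ≡ 2 × 9 ≡ 18 (mod 79)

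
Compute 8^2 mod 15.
8^{2} = 64 ≡ 4 mod 15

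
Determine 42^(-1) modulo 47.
Since 47 is prime, by Fermat 42^(-1) ≡ 42^{45} ≡ 28 mod 47. Verify: 42 × 28 = 1176 ≡ 1 mod 47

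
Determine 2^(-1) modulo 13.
Since 13 is prime, by Fermat 2^(-1) ≡ 2^{11} ≡ 7 (mod 13). Verify: 2 × 7 = 14 ≡ 1 (mod 13)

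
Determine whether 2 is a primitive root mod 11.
ord_11(2) divides 10. For each prime q|10: 2^{5}≡10, 2^{2}≡4, none ≡ 1. So 2 has order 10 and is a primitive root mod 11.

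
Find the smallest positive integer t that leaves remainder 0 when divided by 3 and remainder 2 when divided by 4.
M = 3 × 4 = 12. M₁ = 4, y₁ ≡ 1 mod 3. M₂ = 3, y₂ ≡ 3 mod 4. t = 0×4×1 + 2×3×3 ≡ 6 mod 12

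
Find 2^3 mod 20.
2^{3} = 8 ≡ 8 mod 20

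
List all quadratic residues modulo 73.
Quadratic residues modulo 73: {1, 2, 3, 4, 6, 8, 9, 12, 16, 18, 19, 23, 24, 25, 27, 32, 35, 36, 37, 38, 41, 46, 48, 49, 50, 54, 55, 57, 61, 64, 65, 67, 69, 70, 71, 72}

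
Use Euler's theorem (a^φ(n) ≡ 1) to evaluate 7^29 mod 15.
By Euler: 7^{8} ≡ 1 mod 15 since gcd(7, 15) = 1. 29 = 3×8 + 5. So 7^{29} ≡ 7^{5} ≡ 7 mod 15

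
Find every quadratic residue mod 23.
Quadratic residues modulo 23: {1, 2, 3, 4, 6, 8, 9, 12, 13, 16, 18}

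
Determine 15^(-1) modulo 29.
Since 29 is prime, by Fermat 15^(-1) ≡ 15^{27} ≡ 2 (mod 29). Verify: 15 × 2 = 30 ≡ 1 (mod 29)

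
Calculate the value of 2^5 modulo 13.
By repeated squaring mod 13: 2^{1}≡2, 2^{2}≡4, 2^{4}≡3. Then 2^{5} = 2^{4+1} ≡ 3 × 2 ≡ 6 mod 13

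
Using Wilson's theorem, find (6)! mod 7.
By Wilson's theorem, (6)! ≡ -1 ≡ 6 mod 7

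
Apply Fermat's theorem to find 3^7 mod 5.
By Fermat: 3^{4} ≡ 1 mod 5. So 3^{7} = 3^{4} · 3^{3} ≡ 3^{3} ≡ 2 mod 5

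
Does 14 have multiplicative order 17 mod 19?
Powers of 14 mod 19: 14^1≡14, 14^2≡6, 14^3≡8, 14^4≡17, 14^5≡10, 14^6≡7, 14^7≡3, 14^8≡4, 14^9≡18, 14^10≡5, 14^11≡13, 14^12≡11, 14^13≡2, 14^14≡9, 14^15≡12, 14^16≡16, 14^17≡15, 14^18≡1. 14^17≡15≢1, so ord ≠ 17. No, the actual order is 18.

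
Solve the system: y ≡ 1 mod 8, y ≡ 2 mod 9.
M = 8 × 9 = 72. M₁ = 9, y₁ ≡ 1 mod 8. M₂ = 8, y₂ ≡ 8 mod 9. y = 1×9×1 + 2×8×8 ≡ 65 mod 72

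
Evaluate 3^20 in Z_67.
By repeated squaring (mod 67): 3^{1}≡3, 3^{2}≡9, 3^{4}≡14, 3^{8}≡62, 3^{16}≡25. Then 3^{20} = 3^{16+4} ≡ 25 × 14 ≡ 15 (mod 67)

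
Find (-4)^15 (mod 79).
By repeated squaring (mod 79): (-4)^{1}≡75, (-4)^{2}≡16, (-4)^{4}≡19, (-4)^{8}≡45. Then (-4)^{15} = (-4)^{8+4+2+1} ≡ 45 × 19 × 16 × 75 ≡ 27 (mod 79)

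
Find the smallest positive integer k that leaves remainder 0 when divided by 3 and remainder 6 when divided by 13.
M = 3 × 13 = 39. M₁ = 13, y₁ ≡ 1 (mod 3). M₂ = 3, y₂ ≡ 9 (mod 13). k = 0×13×1 + 6×3×9 ≡ 6 (mod 39)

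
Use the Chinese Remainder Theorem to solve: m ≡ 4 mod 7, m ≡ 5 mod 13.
M = 7 × 13 = 91. M₁ = 13, y₁ ≡ 6 mod 7. M₂ = 7, y₂ ≡ 2 mod 13. m = 4×13×6 + 5×7×2 ≡ 18 mod 91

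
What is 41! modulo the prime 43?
(42)! = (41)! × (42) ≡ -1 (mod 43). So (41)! ≡ -1 × (42)^(-1) ≡ (-1)×(-1) = 1 (mod 43)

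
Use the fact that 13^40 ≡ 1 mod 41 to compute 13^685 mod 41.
By Fermat: 13^{40} ≡ 1 mod 41. 685 ≡ 5 mod 40. So 13^{685} ≡ 13^{5} ≡ 38 mod 41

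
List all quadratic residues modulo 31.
Squares in Z_31*: {1, 2, 4, 5, 7, 8, 9, 10, 14, 16, 18, 19, 20, 25, 28}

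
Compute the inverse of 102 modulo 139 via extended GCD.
Extended GCD: 102(15) + 139(-11) = 1. So 102^(-1) ≡ 15 (mod 139). Verify: 102 × 15 = 1530 ≡ 1 (mod 139)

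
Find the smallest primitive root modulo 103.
g = 5. For each prime q|102: 5^{51}≡102, 5^{34}≡56, 5^{6}≡72, none ≡ 1, so ord_103(5) = 102 and 5 is a primitive root.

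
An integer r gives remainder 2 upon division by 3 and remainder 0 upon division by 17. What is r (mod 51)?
M = 3 × 17 = 51. M₁ = 17, y₁ ≡ 2 (mod 3). M₂ = 3, y₂ ≡ 6 (mod 17). r = 2×17×2 + 0×3×6 ≡ 17 (mod 51)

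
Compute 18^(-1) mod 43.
Since 43 is prime, by Fermat 18^(-1) ≡ 18^{41} ≡ 12 mod 43. Verify: 18 × 12 = 216 ≡ 1 mod 43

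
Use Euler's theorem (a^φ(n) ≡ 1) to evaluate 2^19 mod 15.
By Euler: 2^{8} ≡ 1 mod 15 since gcd(2, 15) = 1. 19 = 2×8 + 3. So 2^{19} ≡ 2^{3} ≡ 8 mod 15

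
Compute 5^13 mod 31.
By repeated squaring mod 31: 5^{1}≡5, 5^{2}≡25, 5^{4}≡5, 5^{8}≡25. Then 5^{13} = 5^{8+4+1} ≡ 25 × 5 × 5 ≡ 5 mod 31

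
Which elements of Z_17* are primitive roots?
There are φ(16) = 8 primitive roots mod 17: {3, 5, 6, 7, 10, 11, 12, 14}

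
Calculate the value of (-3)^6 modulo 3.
By repeated squaring (mod 3): (-3)^{1}≡0, (-3)^{2}≡0, (-3)^{4}≡0. Then (-3)^{6} = (-3)^{4+2} ≡ 0 × 0 ≡ 0 (mod 3)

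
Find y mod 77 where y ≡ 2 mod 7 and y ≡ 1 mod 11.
M = 7 × 11 = 77. M₁ = 11, y₁ ≡ 2 mod 7. M₂ = 7, y₂ ≡ 8 mod 11. y = 2×11×2 + 1×7×8 ≡ 23 mod 77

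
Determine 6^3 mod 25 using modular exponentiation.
6^{3} = 216 ≡ 16 (mod 25)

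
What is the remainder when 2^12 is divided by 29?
By repeated squaring mod 29: 2^{1}≡2, 2^{2}≡4, 2^{4}≡16, 2^{8}≡24. Then 2^{12} = 2^{8+4} ≡ 24 × 16 ≡ 7 mod 29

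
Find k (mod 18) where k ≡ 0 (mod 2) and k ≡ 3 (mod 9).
M = 2 × 9 = 18. M₁ = 9, y₁ ≡ 1 (mod 2). M₂ = 2, y₂ ≡ 5 (mod 9). k = 0×9×1 + 3×2×5 ≡ 12 (mod 18)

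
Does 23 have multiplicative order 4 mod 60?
Powers of 23 mod 60: 23^1≡23, 23^2≡49, 23^3≡47, 23^4≡1. First k with 23^k≡1 is k=4. Yes, ord_60(23) = 4.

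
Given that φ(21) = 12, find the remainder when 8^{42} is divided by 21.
By Euler: 8^{12} ≡ 1 (mod 21) since gcd(8, 21) = 1. 42 = 3×12 + 6. So 8^{42} ≡ 8^{6} ≡ 1 (mod 21)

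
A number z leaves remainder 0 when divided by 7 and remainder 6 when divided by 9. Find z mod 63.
M = 7 × 9 = 63. M₁ = 9, y₁ ≡ 4 mod 7. M₂ = 7, y₂ ≡ 4 mod 9. z = 0×9×4 + 6×7×4 ≡ 42 mod 63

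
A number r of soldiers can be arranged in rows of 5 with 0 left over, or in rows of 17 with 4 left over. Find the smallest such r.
M = 5 × 17 = 85. M₁ = 17, y₁ ≡ 3 mod 5. M₂ = 5, y₂ ≡ 7 mod 17. r = 0×17×3 + 4×5×7 ≡ 55 mod 85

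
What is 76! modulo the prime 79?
(78)! = (76)! × (77) × (78) ≡ -1 mod 79. So (76)! ≡ -1 × [(78)(77)]^(-1) ≡ 39 mod 79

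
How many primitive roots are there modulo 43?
There are φ(43-1) = φ(42) = 12 primitive roots modulo 43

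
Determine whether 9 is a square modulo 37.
By Euler's criterion: 9^{18} ≡ 1 (mod 37). Since this equals 1, 9 is a QR.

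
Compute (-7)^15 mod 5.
Using Fermat: (-7)^{4} ≡ 1 (mod 5). 15 ≡ 3 (mod 4). So (-7)^{15} ≡ (-7)^{3} ≡ 2 (mod 5)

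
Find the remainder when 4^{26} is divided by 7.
By Fermat: 4^{6} ≡ 1 mod 7. 26 = 4×6 + 2. So 4^{26} ≡ 4^{2} ≡ 2 mod 7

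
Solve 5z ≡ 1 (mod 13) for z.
Since 13 is prime, by Fermat 5^(-1) ≡ 5^{11} ≡ 8 (mod 13). Verify: 5 × 8 = 40 ≡ 1 (mod 13)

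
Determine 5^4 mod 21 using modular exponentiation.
5^{4} = 625 ≡ 16 (mod 21)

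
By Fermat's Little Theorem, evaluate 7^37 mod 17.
By Fermat: 7^{16} ≡ 1 mod 17. 37 = 2×16 + 5. So 7^{37} ≡ 7^{5} ≡ 11 mod 17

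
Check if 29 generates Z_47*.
ord_47(29) divides 46. For each prime q|46: 29^{23}≡46, 29^{2}≡42, none ≡ 1. So 29 has order 46 and is a primitive root mod 47.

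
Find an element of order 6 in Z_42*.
5 has order 6 mod 42 since 5^{6} ≡ 1 (mod 42) and no smaller power works.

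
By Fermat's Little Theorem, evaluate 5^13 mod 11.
By Fermat: 5^{10} ≡ 1 (mod 11). So 5^{13} = 5^{10} · 5^{3} ≡ 5^{3} ≡ 4 (mod 11)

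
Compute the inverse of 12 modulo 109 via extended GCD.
Extended GCD: 12(-9) + 109(1) = 1. So 12^(-1) ≡ -9 ≡ 100 mod 109. Verify: 12 × 100 = 1200 ≡ 1 mod 109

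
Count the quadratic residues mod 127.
Exactly half the non-zero residues mod a prime are QRs: (127-1)/2 = 63.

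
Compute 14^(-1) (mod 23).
Since 23 is prime, by Fermat 14^(-1) ≡ 14^{21} ≡ 5 (mod 23). Verify: 14 × 5 = 70 ≡ 1 (mod 23)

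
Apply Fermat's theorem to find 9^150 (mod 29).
By Fermat: 9^{28} ≡ 1 (mod 29). 150 = 5×28 + 10. So 9^{150} ≡ 9^{10} ≡ 25 (mod 29)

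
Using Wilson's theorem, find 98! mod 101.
(100)! = (98)! × (99) × (100) ≡ -1 mod 101. So (98)! ≡ -1 × [(100)(99)]^(-1) ≡ 50 mod 101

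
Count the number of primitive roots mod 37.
Number of primitive roots mod 37 = φ(p-1) = φ(36) = 12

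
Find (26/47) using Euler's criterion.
(26/47) = 26^{23} mod 47 = -1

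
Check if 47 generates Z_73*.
ord_73(47) divides 72. For each prime q|72: 47^{36}≡72, 47^{24}≡8, none ≡ 1. So 47 has order 72 and is a primitive root mod 73.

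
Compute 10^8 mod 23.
By repeated squaring (mod 23): 10^{1}≡10, 10^{2}≡8, 10^{4}≡18, 10^{8}≡2. So 10^{8} ≡ 2 (mod 23)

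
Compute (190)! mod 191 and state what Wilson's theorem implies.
(190)! mod 191 = 190. Since this equals -1 mod 191, Wilson confirms 191 is prime.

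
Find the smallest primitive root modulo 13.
g = 2. For each prime q|12: 2^{6}≡12, 2^{4}≡3, none ≡ 1, so ord_13(2) = 12 and 2 is a primitive root.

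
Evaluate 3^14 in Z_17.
By repeated squaring mod 17: 3^{1}≡3, 3^{2}≡9, 3^{4}≡13, 3^{8}≡16. Then 3^{14} = 3^{8+4+2} ≡ 16 × 13 × 9 ≡ 2 mod 17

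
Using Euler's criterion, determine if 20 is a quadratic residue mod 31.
By Euler's criterion: 20^{15} ≡ 1 (mod 31). Since this equals 1, 20 is a QR.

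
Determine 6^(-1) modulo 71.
Since 71 is prime, by Fermat 6^(-1) ≡ 6^{69} ≡ 12 (mod 71). Verify: 6 × 12 = 72 ≡ 1 (mod 71)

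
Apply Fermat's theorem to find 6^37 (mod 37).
By Fermat: 6^{36} ≡ 1 (mod 37). So 6^{37} = 6^{36} · 6^{1} ≡ 6^{1} ≡ 6 (mod 37)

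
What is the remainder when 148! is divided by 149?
By Wilson's theorem, (148)! ≡ -1 ≡ 148 mod 149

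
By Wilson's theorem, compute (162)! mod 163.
By Wilson's theorem, (162)! ≡ -1 ≡ 162 mod 163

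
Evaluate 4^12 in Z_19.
By repeated squaring mod 19: 4^{1}≡4, 4^{2}≡16, 4^{4}≡9, 4^{8}≡5. Then 4^{12} = 4^{8+4} ≡ 5 × 9 ≡ 7 mod 19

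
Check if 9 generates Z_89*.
9^{44} ≡ 1 (mod 89) and 44 < 88, so ord_89(9) = 44 ≠ 88 and 9 is not a primitive root.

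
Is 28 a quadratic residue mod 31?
By Euler's criterion: 28^{15} ≡ 1 mod 31. Since this equals 1, 28 is a QR.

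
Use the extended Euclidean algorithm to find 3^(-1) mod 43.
Extended GCD: 3(-14) + 43(1) = 1. So 3^(-1) ≡ -14 ≡ 29 (mod 43). Verify: 3 × 29 = 87 ≡ 1 (mod 43)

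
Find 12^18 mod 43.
By repeated squaring mod 43: 12^{1}≡12, 12^{2}≡15, 12^{4}≡10, 12^{8}≡14, 12^{16}≡24. Then 12^{18} = 12^{16+2} ≡ 24 × 15 ≡ 16 mod 43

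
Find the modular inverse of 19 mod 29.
Since 29 is prime, by Fermat 19^(-1) ≡ 19^{27} ≡ 26 (mod 29). Verify: 19 × 26 = 494 ≡ 1 (mod 29)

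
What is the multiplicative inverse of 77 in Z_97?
Since 97 is prime, by Fermat 77^(-1) ≡ 77^{95} ≡ 63 mod 97. Verify: 77 × 63 = 4851 ≡ 1 mod 97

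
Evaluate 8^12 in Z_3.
Using Fermat: 8^{2} ≡ 1 (mod 3). 12 ≡ 0 (mod 2). So 8^{12} ≡ 8^{0} ≡ 1 (mod 3)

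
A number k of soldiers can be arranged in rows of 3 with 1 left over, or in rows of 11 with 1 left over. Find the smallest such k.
M = 3 × 11 = 33. M₁ = 11, y₁ ≡ 2 (mod 3). M₂ = 3, y₂ ≡ 4 (mod 11). k = 1×11×2 + 1×3×4 ≡ 1 (mod 33)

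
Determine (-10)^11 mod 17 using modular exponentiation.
By repeated squaring (mod 17): (-10)^{1}≡7, (-10)^{2}≡15, (-10)^{4}≡4, (-10)^{8}≡16. Then (-10)^{11} = (-10)^{8+2+1} ≡ 16 × 15 × 7 ≡ 14 (mod 17)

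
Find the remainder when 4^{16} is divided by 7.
By Fermat: 4^{6} ≡ 1 mod 7. 16 = 2×6 + 4. So 4^{16} ≡ 4^{4} ≡ 4 mod 7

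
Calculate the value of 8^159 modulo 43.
Using Fermat: 8^{42} ≡ 1 mod 43. 159 ≡ 33 mod 42. So 8^{159} ≡ 8^{33} ≡ 2 mod 43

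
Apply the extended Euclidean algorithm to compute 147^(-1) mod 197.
Extended GCD: 147(-67) + 197(50) = 1. So 147^(-1) ≡ -67 ≡ 130 (mod 197). Verify: 147 × 130 = 19110 ≡ 1 (mod 197)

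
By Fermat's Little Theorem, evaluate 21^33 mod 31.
By Fermat: 21^{30} ≡ 1 mod 31. So 21^{33} = 21^{30} · 21^{3} ≡ 21^{3} ≡ 23 mod 31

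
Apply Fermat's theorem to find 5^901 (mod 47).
By Fermat: 5^{46} ≡ 1 (mod 47). 901 ≡ 27 (mod 46). So 5^{901} ≡ 5^{27} ≡ 33 (mod 47)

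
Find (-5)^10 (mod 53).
By repeated squaring (mod 53): (-5)^{1}≡48, (-5)^{2}≡25, (-5)^{4}≡42, (-5)^{8}≡15. Then (-5)^{10} = (-5)^{8+2} ≡ 15 × 25 ≡ 4 (mod 53)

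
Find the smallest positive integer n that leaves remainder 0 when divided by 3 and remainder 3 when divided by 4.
M = 3 × 4 = 12. M₁ = 4, y₁ ≡ 1 mod 3. M₂ = 3, y₂ ≡ 3 mod 4. n = 0×4×1 + 3×3×3 ≡ 3 mod 12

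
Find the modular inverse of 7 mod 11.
Since 11 is prime, by Fermat 7^(-1) ≡ 7^{9} ≡ 8 mod 11. Verify: 7 × 8 = 56 ≡ 1 mod 11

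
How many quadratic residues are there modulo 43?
Exactly half the non-zero residues mod a prime are QRs: (43-1)/2 = 21.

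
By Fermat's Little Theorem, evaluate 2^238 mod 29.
By Fermat: 2^{28} ≡ 1 (mod 29). 238 ≡ 14 (mod 28). So 2^{238} ≡ 2^{14} ≡ 28 (mod 29)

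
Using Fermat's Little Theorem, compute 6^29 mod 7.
By Fermat: 6^{6} ≡ 1 (mod 7). 29 = 4×6 + 5. So 6^{29} ≡ 6^{5} ≡ 6 (mod 7)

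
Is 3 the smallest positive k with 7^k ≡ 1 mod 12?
Powers of 7 mod 12: 7^1≡7, 7^2≡1. Already 7^2≡1, so the order is 2 < 3. No, the actual order is 2.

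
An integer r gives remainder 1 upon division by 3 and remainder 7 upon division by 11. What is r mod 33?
M = 3 × 11 = 33. M₁ = 11, y₁ ≡ 2 mod 3. M₂ = 3, y₂ ≡ 4 mod 11. r = 1×11×2 + 7×3×4 ≡ 7 mod 33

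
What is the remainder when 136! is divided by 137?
By Wilson's theorem, (136)! ≡ -1 ≡ 136 mod 137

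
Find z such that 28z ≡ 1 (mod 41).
Since 41 is prime, by Fermat 28^(-1) ≡ 28^{39} ≡ 22 (mod 41). Verify: 28 × 22 = 616 ≡ 1 (mod 41)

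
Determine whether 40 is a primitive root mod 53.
40^{26} ≡ 1 (mod 53) and 26 < 52, so ord_53(40) = 26 ≠ 52 and 40 is not a primitive root.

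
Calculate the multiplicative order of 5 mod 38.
Powers of 5 mod 38: 5^1≡5, 5^2≡25, 5^3≡11, 5^4≡17, 5^5≡9, 5^6≡7, 5^7≡35, 5^8≡23, 5^9≡1. Order = 9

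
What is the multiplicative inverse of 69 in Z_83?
Since 83 is prime, by Fermat 69^(-1) ≡ 69^{81} ≡ 77 mod 83. Verify: 69 × 77 = 5313 ≡ 1 mod 83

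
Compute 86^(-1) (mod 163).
Since 163 is prime, by Fermat 86^(-1) ≡ 86^{161} ≡ 127 (mod 163). Verify: 86 × 127 = 10922 ≡ 1 (mod 163)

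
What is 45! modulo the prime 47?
(46)! = (45)! × (46) ≡ -1 (mod 47). So (45)! ≡ -1 × (46)^(-1) ≡ (-1)×(-1) = 1 (mod 47)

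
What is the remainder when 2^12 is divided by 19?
By repeated squaring mod 19: 2^{1}≡2, 2^{2}≡4, 2^{4}≡16, 2^{8}≡9. Then 2^{12} = 2^{8+4} ≡ 9 × 16 ≡ 11 mod 19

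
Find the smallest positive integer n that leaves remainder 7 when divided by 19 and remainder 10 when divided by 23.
M = 19 × 23 = 437. M₁ = 23, y₁ ≡ 5 mod 19. M₂ = 19, y₂ ≡ 17 mod 23. n = 7×23×5 + 10×19×17 ≡ 102 mod 437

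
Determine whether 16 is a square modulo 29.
By Euler's criterion: 16^{14} ≡ 1 mod 29. Since this equals 1, 16 is a QR.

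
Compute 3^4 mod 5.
3^{4} = 81 ≡ 1 (mod 5)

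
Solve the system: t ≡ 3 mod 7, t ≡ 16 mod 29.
M = 7 × 29 = 203. M₁ = 29, y₁ ≡ 1 mod 7. M₂ = 7, y₂ ≡ 25 mod 29. t = 3×29×1 + 16×7×25 ≡ 45 mod 203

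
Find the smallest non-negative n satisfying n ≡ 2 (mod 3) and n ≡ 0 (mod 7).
M = 3 × 7 = 21. M₁ = 7, y₁ ≡ 1 (mod 3). M₂ = 3, y₂ ≡ 5 (mod 7). n = 2×7×1 + 0×3×5 ≡ 14 (mod 21)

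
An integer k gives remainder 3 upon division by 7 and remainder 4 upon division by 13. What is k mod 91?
M = 7 × 13 = 91. M₁ = 13, y₁ ≡ 6 mod 7. M₂ = 7, y₂ ≡ 2 mod 13. k = 3×13×6 + 4×7×2 ≡ 17 mod 91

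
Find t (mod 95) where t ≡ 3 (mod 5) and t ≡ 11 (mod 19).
M = 5 × 19 = 95. M₁ = 19, y₁ ≡ 4 (mod 5). M₂ = 5, y₂ ≡ 4 (mod 19). t = 3×19×4 + 11×5×4 ≡ 68 (mod 95)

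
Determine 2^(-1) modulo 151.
Since 151 is prime, by Fermat 2^(-1) ≡ 2^{149} ≡ 76 (mod 151). Verify: 2 × 76 = 152 ≡ 1 (mod 151)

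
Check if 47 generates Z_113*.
ord_113(47) divides 112. For each prime q|112: 47^{56}≡112, 47^{16}≡16, none ≡ 1. So 47 has order 112 and is a primitive root mod 113.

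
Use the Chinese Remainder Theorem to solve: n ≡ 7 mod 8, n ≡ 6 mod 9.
M = 8 × 9 = 72. M₁ = 9, y₁ ≡ 1 mod 8. M₂ = 8, y₂ ≡ 8 mod 9. n = 7×9×1 + 6×8×8 ≡ 15 mod 72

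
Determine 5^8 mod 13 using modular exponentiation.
By repeated squaring (mod 13): 5^{1}≡5, 5^{2}≡12, 5^{4}≡1, 5^{8}≡1. So 5^{8} ≡ 1 (mod 13)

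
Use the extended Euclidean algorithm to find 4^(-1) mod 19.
Extended GCD: 4(5) + 19(-1) = 1. So 4^(-1) ≡ 5 (mod 19). Verify: 4 × 5 = 20 ≡ 1 (mod 19)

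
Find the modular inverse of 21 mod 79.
Since 79 is prime, by Fermat 21^(-1) ≡ 21^{77} ≡ 64 mod 79. Verify: 21 × 64 = 1344 ≡ 1 mod 79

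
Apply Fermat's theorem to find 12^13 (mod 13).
By Fermat: 12^{12} ≡ 1 (mod 13). So 12^{13} = 12^{12} · 12^{1} ≡ 12^{1} ≡ 12 (mod 13)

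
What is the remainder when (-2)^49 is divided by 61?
By repeated squaring (mod 61): (-2)^{1}≡59, (-2)^{2}≡4, (-2)^{4}≡16, (-2)^{8}≡12, (-2)^{16}≡22, (-2)^{32}≡57. Then (-2)^{49} = (-2)^{32+16+1} ≡ 57 × 22 × 59 ≡ 54 (mod 61)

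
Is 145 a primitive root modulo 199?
145^{99} ≡ 1 (mod 199) and 99 < 198, so ord_199(145) = 99 ≠ 198 and 145 is not a primitive root.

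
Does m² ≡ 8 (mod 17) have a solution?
By Euler's criterion: 8^{8} ≡ 1 (mod 17). Since this equals 1, 8 is a QR.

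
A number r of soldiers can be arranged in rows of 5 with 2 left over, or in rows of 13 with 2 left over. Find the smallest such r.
M = 5 × 13 = 65. M₁ = 13, y₁ ≡ 2 (mod 5). M₂ = 5, y₂ ≡ 8 (mod 13). r = 2×13×2 + 2×5×8 ≡ 2 (mod 65)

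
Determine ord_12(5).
Powers of 5 mod 12: 5^1≡5, 5^2≡1. So the order of 5 is 2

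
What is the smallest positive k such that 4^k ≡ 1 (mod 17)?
Powers of 4 mod 17: 4^1≡4, 4^2≡16, 4^3≡13, 4^4≡1. Order = 4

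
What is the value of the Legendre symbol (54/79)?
(54/79) = 54^{39} mod 79 = -1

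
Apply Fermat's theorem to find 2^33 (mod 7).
By Fermat: 2^{6} ≡ 1 (mod 7). 33 = 5×6 + 3. So 2^{33} ≡ 2^{3} ≡ 1 (mod 7)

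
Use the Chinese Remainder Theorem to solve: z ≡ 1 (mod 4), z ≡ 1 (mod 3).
M = 4 × 3 = 12. M₁ = 3, y₁ ≡ 3 (mod 4). M₂ = 4, y₂ ≡ 1 (mod 3). z = 1×3×3 + 1×4×1 ≡ 1 (mod 12)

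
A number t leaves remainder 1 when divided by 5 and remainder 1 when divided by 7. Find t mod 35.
M = 5 × 7 = 35. M₁ = 7, y₁ ≡ 3 mod 5. M₂ = 5, y₂ ≡ 3 mod 7. t = 1×7×3 + 1×5×3 ≡ 1 mod 35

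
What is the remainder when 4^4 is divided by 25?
4^{4} = 256 ≡ 6 mod 25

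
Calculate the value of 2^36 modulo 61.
By repeated squaring (mod 61): 2^{1}≡2, 2^{2}≡4, 2^{4}≡16, 2^{8}≡12, 2^{16}≡22, 2^{32}≡57. Then 2^{36} = 2^{32+4} ≡ 57 × 16 ≡ 58 (mod 61)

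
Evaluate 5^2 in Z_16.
5^{2} = 25 ≡ 9 mod 16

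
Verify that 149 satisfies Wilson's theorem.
(148)! mod 149 = 148. Since this equals -1 mod 149, Wilson confirms 149 is prime.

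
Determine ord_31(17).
Powers of 17 mod 31: 17^1≡17, 17^2≡10, 17^3≡15, 17^4≡7, 17^5≡26, 17^6≡8, 17^7≡12, 17^8≡18, 17^9≡27, 17^10≡25, 17^11≡22, 17^12≡2, 17^13≡3, 17^14≡20, 17^15≡30, 17^16≡14, 17^17≡21, 17^18≡16, 17^19≡24, 17^20≡5, 17^21≡23, 17^22≡19, 17^23≡13, 17^24≡4, 17^25≡6, 17^26≡9, 17^27≡29, 17^28≡28, 17^29≡11, 17^30≡1. Order = 30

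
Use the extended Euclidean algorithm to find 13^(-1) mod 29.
Extended GCD: 13(9) + 29(-4) = 1. So 13^(-1) ≡ 9 mod 29. Verify: 13 × 9 = 117 ≡ 1 mod 29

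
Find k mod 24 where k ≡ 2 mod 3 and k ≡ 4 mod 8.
M = 3 × 8 = 24. M₁ = 8, y₁ ≡ 2 mod 3. M₂ = 3, y₂ ≡ 3 mod 8. k = 2×8×2 + 4×3×3 ≡ 20 mod 24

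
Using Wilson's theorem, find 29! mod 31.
(30)! = (29)! × (30) ≡ -1 (mod 31). So (29)! ≡ -1 × (30)^(-1) ≡ (-1)×(-1) = 1 (mod 31)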